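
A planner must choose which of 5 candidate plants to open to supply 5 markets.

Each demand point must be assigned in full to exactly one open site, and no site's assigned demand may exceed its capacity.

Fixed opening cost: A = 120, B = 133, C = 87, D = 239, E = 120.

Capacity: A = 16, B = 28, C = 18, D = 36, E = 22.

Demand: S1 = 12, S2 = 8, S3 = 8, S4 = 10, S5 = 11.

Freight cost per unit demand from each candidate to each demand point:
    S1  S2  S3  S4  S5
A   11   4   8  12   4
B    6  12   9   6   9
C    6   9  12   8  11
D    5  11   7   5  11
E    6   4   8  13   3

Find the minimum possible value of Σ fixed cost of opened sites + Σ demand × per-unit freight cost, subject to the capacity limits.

590

Open {D, E}; cheapest assignment that respects the capacities:
  D (cap 36, load 30): S1, S3, S4 — cost 12×5 + 8×7 + 10×5 = 166
  E (cap 22, load 19): S2, S5 — cost 8×4 + 11×3 = 65
  Shipping 231, fixed 359 → total 590.
  Any other capacity-feasible assignment to {D, E} ships for at least 231.
Compare {B, C, E}: its best feasible assignment gives total 609.
Compare {A, B, E}: its best feasible assignment gives total 634.
Every other set of open sites that can feasibly serve all demand totals ≥ 609 even under its best assignment. Minimum: 590.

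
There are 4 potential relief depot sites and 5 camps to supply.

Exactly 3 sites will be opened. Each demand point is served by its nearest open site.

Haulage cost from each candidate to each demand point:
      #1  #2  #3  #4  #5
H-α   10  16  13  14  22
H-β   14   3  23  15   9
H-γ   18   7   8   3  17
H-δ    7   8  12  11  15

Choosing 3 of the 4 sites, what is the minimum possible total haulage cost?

Open {H-β, H-γ, H-δ}.
  #1→H-δ 7, #2→H-β 3, #3→H-γ 8, #4→H-γ 3, #5→H-β 9  ⇒ total 30.
Compare {H-α, H-β, H-γ}: total 33.
Compare {H-α, H-γ, H-δ}: total 40.
No size-3 selection does better; minimum is 30.

30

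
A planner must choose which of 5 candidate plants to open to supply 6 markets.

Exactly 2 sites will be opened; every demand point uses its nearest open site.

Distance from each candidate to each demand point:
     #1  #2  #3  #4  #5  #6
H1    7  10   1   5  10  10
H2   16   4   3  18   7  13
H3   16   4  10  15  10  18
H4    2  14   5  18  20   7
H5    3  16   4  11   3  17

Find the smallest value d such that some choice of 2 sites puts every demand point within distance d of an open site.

Open {H1, H2}.
  Farthest demand point is #6 at distance 10 (to H1); all others are ≤ 10.
With {H1, H3} the worst case is 10.
With {H1, H4} the worst case is 10.
No size-2 selection achieves below 10.

10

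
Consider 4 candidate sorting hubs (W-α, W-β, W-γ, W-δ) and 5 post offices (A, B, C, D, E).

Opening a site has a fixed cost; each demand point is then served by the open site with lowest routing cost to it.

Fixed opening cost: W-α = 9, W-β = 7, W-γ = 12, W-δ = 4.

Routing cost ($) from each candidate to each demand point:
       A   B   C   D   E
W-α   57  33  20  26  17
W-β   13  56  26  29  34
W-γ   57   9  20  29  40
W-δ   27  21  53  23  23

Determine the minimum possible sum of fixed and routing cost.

Open {W-β, W-γ, W-δ}: assign each demand point to its cheapest open site.
  A→W-β 13, B→W-γ 9, C→W-γ 20, D→W-δ 23, E→W-δ 23
  routing cost 88, fixed 23 → total 111.
Compare {W-α, W-β, W-γ}: routing cost 85 + fixed 28 = 113.
Compare {W-α, W-β, W-δ}: routing cost 94 + fixed 20 = 114.
Compare {W-α, W-β, W-γ, W-δ}: routing cost 82 + fixed 32 = 114.
All other subsets cost ≥ 113. Minimum total cost: 111.

111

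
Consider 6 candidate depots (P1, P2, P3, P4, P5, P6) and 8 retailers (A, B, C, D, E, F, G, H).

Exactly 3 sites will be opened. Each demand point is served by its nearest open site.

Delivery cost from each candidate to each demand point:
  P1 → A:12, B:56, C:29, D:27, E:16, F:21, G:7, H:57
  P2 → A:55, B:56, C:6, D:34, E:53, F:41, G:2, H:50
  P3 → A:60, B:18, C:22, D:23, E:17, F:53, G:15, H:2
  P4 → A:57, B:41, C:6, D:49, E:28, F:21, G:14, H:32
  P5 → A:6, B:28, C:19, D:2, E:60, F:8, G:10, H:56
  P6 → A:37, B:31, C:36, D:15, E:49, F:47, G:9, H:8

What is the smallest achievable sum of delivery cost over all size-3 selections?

61

Open {P2, P3, P5}.
  A→P5 6, B→P3 18, C→P2 6, D→P5 2, E→P3 17, F→P5 8, G→P2 2, H→P3 2  ⇒ total 61.
Compare {P3, P4, P5}: total 69.
Compare {P1, P3, P5}: total 78.
No size-3 selection does better; minimum is 61.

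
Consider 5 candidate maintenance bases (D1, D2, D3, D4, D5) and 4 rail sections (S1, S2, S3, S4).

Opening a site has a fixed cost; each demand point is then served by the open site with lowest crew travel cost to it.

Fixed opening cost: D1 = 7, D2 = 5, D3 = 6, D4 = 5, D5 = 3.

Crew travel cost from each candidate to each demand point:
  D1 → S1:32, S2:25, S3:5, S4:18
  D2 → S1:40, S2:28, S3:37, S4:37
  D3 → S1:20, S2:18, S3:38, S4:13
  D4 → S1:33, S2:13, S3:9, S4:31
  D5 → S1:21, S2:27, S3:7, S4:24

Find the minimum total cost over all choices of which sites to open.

66

Open {D3, D4}: assign each demand point to its cheapest open site.
  S1→D3 20, S2→D4 13, S3→D4 9, S4→D3 13
  crew travel cost 55, fixed 11 → total 66.
Compare {D3, D5}: crew travel cost 58 + fixed 9 = 67.
Compare {D3, D4, D5}: crew travel cost 53 + fixed 14 = 67.
Compare {D1, D3}: crew travel cost 56 + fixed 13 = 69.
All other subsets cost ≥ 67. Minimum total cost: 66.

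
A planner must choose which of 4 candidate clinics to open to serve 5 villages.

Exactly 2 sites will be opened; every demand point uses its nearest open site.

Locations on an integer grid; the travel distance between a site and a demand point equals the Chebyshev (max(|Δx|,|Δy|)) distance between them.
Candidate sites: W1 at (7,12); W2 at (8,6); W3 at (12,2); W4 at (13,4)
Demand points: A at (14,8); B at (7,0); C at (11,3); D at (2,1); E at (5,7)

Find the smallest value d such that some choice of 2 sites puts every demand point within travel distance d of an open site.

Open {W1, W2}.
  Farthest demand point is A at travel distance 6 (to W2); all others are ≤ 6.
With {W2, W3} the worst case is 6.
With {W2, W4} the worst case is 6.
No size-2 selection achieves below 6.

6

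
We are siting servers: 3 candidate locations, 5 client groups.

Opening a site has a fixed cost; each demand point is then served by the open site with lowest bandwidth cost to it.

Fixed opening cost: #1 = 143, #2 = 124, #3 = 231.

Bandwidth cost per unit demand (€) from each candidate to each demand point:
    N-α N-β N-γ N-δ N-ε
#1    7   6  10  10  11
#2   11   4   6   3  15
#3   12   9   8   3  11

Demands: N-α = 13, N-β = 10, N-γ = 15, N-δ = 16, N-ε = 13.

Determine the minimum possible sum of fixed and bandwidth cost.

640

Open {#2}: assign each demand point to its cheapest open site.
  N-α→#2 13×11=143, N-β→#2 10×4=40, N-γ→#2 15×6=90, N-δ→#2 16×3=48, N-ε→#2 13×15=195
  bandwidth cost 516, fixed 124 → total 640.
Compare {#1, #2}: bandwidth cost 412 + fixed 267 = 679.
Compare {#1}: bandwidth cost 604 + fixed 143 = 747.
Compare {#3}: bandwidth cost 557 + fixed 231 = 788.
All other subsets cost ≥ 679. Minimum total cost: 640.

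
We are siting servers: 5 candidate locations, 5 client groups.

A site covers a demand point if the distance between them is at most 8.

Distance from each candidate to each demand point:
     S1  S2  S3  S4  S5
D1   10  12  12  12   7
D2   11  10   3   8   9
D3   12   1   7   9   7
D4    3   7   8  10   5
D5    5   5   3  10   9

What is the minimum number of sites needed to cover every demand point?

2

Coverage sets (demand points within 8 of each site):
  D1: {S5}
  D2: {S3, S4}
  D3: {S2, S3, S5}
  D4: {S1, S2, S3, S5}
  D5: {S1, S2, S3}
No single site covers all 5 demand points.
But {D2, D4} covers everything, so the minimum is 2.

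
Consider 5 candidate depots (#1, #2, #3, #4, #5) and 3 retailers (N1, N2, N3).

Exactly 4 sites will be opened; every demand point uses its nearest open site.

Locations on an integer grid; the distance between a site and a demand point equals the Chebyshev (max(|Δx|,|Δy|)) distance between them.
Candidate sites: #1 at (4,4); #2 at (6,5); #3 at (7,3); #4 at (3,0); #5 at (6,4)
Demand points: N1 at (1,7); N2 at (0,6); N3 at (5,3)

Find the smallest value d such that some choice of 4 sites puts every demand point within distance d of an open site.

Open {#1, #2, #3, #4}.
  Farthest demand point is N2 at distance 4 (to #1); all others are ≤ 4.
With {#1, #2, #3, #5} the worst case is 4.
With {#1, #2, #4, #5} the worst case is 4.
No size-4 selection achieves below 4.

4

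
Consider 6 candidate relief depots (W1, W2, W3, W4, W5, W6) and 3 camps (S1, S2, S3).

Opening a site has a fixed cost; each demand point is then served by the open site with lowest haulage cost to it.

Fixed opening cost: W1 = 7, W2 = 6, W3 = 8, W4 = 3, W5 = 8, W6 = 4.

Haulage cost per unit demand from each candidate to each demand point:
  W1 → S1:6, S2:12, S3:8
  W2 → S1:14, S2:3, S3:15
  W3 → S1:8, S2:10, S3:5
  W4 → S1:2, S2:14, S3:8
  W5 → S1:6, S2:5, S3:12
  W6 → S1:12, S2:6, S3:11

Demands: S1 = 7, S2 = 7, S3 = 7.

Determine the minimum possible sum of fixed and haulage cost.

Open {W2, W3, W4}: assign each demand point to its cheapest open site.
  S1→W4 7×2=14, S2→W2 7×3=21, S3→W3 7×5=35
  haulage cost 70, fixed 17 → total 87.
Compare {W2, W3, W4, W6}: haulage cost 70 + fixed 21 = 91.
Compare {W1, W2, W3, W4}: haulage cost 70 + fixed 24 = 94.
Compare {W2, W3, W4, W5}: haulage cost 70 + fixed 25 = 95.
All other subsets cost ≥ 91. Minimum total cost: 87.

87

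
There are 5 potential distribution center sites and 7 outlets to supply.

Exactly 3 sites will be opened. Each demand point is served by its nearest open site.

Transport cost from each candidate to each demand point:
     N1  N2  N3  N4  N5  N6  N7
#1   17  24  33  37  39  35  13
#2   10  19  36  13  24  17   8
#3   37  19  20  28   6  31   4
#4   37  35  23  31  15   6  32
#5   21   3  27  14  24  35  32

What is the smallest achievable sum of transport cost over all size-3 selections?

73

Open {#2, #3, #5}.
  N1→#2 10, N2→#5 3, N3→#3 20, N4→#2 13, N5→#3 6, N6→#2 17, N7→#3 4  ⇒ total 73.
Compare {#3, #4, #5}: total 74.
Compare {#2, #3, #4}: total 78.
No size-3 selection does better; minimum is 73.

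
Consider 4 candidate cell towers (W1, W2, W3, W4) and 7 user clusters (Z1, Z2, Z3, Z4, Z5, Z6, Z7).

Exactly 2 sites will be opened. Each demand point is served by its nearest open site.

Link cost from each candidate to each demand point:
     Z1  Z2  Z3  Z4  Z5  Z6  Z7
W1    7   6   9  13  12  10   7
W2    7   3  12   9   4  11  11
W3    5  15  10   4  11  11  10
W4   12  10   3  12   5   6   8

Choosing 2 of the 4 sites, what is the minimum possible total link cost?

Open {W2, W4}.
  Z1→W2 7, Z2→W2 3, Z3→W4 3, Z4→W2 9, Z5→W2 4, Z6→W4 6, Z7→W4 8  ⇒ total 40.
Compare {W3, W4}: total 41.
Compare {W1, W4}: total 46.
No size-2 selection does better; minimum is 40.

40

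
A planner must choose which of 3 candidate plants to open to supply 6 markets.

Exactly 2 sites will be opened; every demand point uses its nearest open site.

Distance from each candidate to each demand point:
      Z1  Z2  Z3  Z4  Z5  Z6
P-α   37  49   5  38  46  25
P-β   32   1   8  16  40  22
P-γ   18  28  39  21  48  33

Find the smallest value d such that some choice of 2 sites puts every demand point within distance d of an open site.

40

Open {P-α, P-β}.
  Farthest demand point is Z5 at distance 40 (to P-β); all others are ≤ 40.
With {P-β, P-γ} the worst case is 40.
With {P-α, P-γ} the worst case is 46.
No size-2 selection achieves below 40.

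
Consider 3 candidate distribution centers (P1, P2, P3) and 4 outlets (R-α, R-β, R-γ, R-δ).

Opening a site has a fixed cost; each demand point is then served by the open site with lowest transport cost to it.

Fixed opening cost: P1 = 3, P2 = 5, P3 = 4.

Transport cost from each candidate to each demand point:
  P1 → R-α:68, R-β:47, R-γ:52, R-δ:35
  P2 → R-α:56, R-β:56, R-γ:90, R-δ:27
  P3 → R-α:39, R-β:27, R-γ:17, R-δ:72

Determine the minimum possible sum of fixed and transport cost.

119

Open {P2, P3}: assign each demand point to its cheapest open site.
  R-α→P3 39, R-β→P3 27, R-γ→P3 17, R-δ→P2 27
  transport cost 110, fixed 9 → total 119.
Compare {P1, P2, P3}: transport cost 110 + fixed 12 = 122.
Compare {P1, P3}: transport cost 118 + fixed 7 = 125.
Compare {P3}: transport cost 155 + fixed 4 = 159.
All other subsets cost ≥ 122. Minimum total cost: 119.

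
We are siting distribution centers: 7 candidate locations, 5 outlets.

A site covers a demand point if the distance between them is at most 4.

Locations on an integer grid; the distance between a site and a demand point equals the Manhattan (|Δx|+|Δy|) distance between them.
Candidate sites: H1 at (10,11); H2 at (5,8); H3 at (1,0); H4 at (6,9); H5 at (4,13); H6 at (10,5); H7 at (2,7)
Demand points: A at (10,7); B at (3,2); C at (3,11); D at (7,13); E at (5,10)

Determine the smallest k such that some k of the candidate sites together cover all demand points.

3

Coverage sets (demand points within 4 of each site):
  H1: {A}
  H2: {E}
  H3: {B}
  H4: {E}
  H5: {C, D, E}
  H6: {A}
  H7: {}
No 2 sites suffice: every size-2 union leaves at least one demand point uncovered.
But {H1, H3, H5} covers everything, so the minimum is 3.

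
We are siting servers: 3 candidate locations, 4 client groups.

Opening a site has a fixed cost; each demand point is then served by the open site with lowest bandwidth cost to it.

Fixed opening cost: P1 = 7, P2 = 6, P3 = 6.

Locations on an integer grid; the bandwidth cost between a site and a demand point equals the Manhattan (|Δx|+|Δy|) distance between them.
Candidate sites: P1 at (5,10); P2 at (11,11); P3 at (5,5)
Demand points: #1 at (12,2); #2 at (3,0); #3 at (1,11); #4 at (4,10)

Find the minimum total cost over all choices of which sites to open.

Open {P1, P3}: assign each demand point to its cheapest open site.
  #1→P3 10, #2→P3 7, #3→P1 5, #4→P1 1
  bandwidth cost 23, fixed 13 → total 36.
Compare {P3}: bandwidth cost 33 + fixed 6 = 39.
Compare {P1}: bandwidth cost 33 + fixed 7 = 40.
Compare {P1, P2}: bandwidth cost 28 + fixed 13 = 41.
All other subsets cost ≥ 39. Minimum total cost: 36.

36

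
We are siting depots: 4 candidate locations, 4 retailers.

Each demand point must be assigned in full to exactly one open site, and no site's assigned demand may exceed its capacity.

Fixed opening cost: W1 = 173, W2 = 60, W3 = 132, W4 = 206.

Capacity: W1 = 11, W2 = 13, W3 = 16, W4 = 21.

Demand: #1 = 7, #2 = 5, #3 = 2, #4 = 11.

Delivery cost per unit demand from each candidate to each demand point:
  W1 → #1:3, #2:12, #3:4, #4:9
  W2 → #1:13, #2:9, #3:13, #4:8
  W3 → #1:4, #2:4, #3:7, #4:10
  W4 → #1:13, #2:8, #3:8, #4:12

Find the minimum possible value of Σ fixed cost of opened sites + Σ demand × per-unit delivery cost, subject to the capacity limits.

342

Open {W2, W3}; cheapest assignment that respects the capacities:
  W2 (cap 13, load 11): #4 — cost 11×8 = 88
  W3 (cap 16, load 14): #1, #2, #3 — cost 7×4 + 5×4 + 2×7 = 62
  Shipping 150, fixed 192 → total 342.
  Any other capacity-feasible assignment to {W2, W3} ships for at least 150.
Compare {W1, W3}: its best feasible assignment gives total 464.
Compare {W2, W4}: its best feasible assignment gives total 501.
Every other set of open sites that can feasibly serve all demand totals ≥ 464 even under its best assignment. Minimum: 342.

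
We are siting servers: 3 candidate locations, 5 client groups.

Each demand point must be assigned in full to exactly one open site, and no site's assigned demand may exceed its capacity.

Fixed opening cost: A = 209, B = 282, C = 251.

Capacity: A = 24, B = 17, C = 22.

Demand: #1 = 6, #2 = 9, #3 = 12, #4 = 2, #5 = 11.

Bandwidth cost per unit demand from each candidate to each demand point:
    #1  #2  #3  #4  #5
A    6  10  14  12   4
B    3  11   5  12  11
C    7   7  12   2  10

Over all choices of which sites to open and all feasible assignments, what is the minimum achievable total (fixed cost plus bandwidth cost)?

771

Open {A, C}; cheapest assignment that respects the capacities:
  A (cap 24, load 19): #1, #4, #5 — cost 6×6 + 2×12 + 11×4 = 104
  C (cap 22, load 21): #2, #3 — cost 9×7 + 12×12 = 207
  Shipping 311, fixed 460 → total 771.
  Any other capacity-feasible assignment to {A, C} ships for at least 311.
Compare {A, B}: its best feasible assignment gives total 844.
Compare {A, B, C}: its best feasible assignment gives total 949.
Every other set of open sites that can feasibly serve all demand totals ≥ 844 even under its best assignment. Minimum: 771.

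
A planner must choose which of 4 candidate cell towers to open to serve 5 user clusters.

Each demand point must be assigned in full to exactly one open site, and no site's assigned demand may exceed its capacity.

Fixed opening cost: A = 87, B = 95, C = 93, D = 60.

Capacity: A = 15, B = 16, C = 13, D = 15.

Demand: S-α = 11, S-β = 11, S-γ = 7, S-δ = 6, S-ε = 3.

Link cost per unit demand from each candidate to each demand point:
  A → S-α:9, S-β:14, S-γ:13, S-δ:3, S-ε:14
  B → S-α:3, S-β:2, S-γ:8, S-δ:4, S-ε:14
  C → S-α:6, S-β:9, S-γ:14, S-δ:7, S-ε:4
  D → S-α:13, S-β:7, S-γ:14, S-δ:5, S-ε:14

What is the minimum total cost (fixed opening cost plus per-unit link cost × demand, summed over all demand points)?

503

Open {A, B, D}; cheapest assignment that respects the capacities:
  A (cap 15, load 13): S-γ, S-δ — cost 7×13 + 6×3 = 109
  B (cap 16, load 14): S-α, S-ε — cost 11×3 + 3×14 = 75
  D (cap 15, load 11): S-β — cost 11×7 = 77
  Shipping 261, fixed 242 → total 503.
  Any other capacity-feasible assignment to {A, B, D} ships for at least 261.
Compare {B, C, D}: its best feasible assignment gives total 506.
Compare {A, B, C}: its best feasible assignment gives total 514.
Every other set of open sites that can feasibly serve all demand totals ≥ 506 even under its best assignment. Minimum: 503.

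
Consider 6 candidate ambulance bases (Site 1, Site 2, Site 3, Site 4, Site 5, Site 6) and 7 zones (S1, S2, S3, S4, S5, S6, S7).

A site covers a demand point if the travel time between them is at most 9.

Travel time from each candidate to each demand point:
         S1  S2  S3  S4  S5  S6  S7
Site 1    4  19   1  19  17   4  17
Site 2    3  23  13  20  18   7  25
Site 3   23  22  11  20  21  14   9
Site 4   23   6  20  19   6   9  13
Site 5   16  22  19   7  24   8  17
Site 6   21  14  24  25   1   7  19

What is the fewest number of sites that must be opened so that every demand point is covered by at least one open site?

Coverage sets (demand points within 9 of each site):
  Site 1: {S1, S3, S6}
  Site 2: {S1, S6}
  Site 3: {S7}
  Site 4: {S2, S5, S6}
  Site 5: {S4, S6}
  Site 6: {S5, S6}
No 3 sites suffice: every size-3 union leaves at least one demand point uncovered.
But {Site 1, Site 3, Site 4, Site 5} covers everything, so the minimum is 4.

4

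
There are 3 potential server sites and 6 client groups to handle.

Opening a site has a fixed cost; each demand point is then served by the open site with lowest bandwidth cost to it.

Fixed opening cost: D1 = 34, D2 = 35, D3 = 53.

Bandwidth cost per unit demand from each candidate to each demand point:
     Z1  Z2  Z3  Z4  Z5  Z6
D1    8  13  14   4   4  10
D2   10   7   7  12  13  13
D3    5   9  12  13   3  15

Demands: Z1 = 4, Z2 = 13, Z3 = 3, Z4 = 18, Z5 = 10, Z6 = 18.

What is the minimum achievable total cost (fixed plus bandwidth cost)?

505

Open {D1, D2}: assign each demand point to its cheapest open site.
  Z1→D1 4×8=32, Z2→D2 13×7=91, Z3→D2 3×7=21, Z4→D1 18×4=72, Z5→D1 10×4=40, Z6→D1 18×10=180
  bandwidth cost 436, fixed 69 → total 505.
Compare {D1, D2, D3}: bandwidth cost 414 + fixed 122 = 536.
Compare {D1, D3}: bandwidth cost 455 + fixed 87 = 542.
Compare {D1}: bandwidth cost 535 + fixed 34 = 569.
All other subsets cost ≥ 536. Minimum total cost: 505.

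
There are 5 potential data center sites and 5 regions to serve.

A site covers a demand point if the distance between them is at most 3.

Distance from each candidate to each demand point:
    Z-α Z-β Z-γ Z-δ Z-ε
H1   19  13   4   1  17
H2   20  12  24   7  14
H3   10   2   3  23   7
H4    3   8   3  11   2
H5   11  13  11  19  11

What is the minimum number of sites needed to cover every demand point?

3

Coverage sets (demand points within 3 of each site):
  H1: {Z-δ}
  H2: {}
  H3: {Z-β, Z-γ}
  H4: {Z-α, Z-γ, Z-ε}
  H5: {}
No 2 sites suffice: every size-2 union leaves at least one demand point uncovered.
But {H1, H3, H4} covers everything, so the minimum is 3.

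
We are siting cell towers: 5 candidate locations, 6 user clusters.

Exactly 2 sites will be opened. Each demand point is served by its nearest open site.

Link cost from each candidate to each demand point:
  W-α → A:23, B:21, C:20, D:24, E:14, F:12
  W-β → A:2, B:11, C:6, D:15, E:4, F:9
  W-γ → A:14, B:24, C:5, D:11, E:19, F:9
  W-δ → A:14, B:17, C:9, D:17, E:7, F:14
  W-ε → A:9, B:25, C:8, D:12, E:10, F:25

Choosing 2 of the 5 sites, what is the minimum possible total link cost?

42

Open {W-β, W-γ}.
  A→W-β 2, B→W-β 11, C→W-γ 5, D→W-γ 11, E→W-β 4, F→W-β 9  ⇒ total 42.
Compare {W-β, W-ε}: total 44.
Compare {W-α, W-β}: total 47.
No size-2 selection does better; minimum is 42.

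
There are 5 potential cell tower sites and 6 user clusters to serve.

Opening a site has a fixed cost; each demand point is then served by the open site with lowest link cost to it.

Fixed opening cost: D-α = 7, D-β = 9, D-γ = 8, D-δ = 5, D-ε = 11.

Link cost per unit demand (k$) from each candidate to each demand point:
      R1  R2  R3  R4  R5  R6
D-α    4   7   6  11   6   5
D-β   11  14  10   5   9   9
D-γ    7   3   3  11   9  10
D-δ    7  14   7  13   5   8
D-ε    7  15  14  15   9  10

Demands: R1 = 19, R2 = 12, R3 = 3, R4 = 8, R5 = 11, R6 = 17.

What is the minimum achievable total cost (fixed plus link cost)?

Open {D-α, D-β, D-γ, D-δ}: assign each demand point to its cheapest open site.
  R1→D-α 19×4=76, R2→D-γ 12×3=36, R3→D-γ 3×3=9, R4→D-β 8×5=40, R5→D-δ 11×5=55, R6→D-α 17×5=85
  link cost 301, fixed 29 → total 330.
Compare {D-α, D-β, D-γ}: link cost 312 + fixed 24 = 336.
Compare {D-α, D-β, D-γ, D-δ, D-ε}: link cost 301 + fixed 40 = 341.
Compare {D-α, D-β, D-γ, D-ε}: link cost 312 + fixed 35 = 347.
All other subsets cost ≥ 336. Minimum total cost: 330.

330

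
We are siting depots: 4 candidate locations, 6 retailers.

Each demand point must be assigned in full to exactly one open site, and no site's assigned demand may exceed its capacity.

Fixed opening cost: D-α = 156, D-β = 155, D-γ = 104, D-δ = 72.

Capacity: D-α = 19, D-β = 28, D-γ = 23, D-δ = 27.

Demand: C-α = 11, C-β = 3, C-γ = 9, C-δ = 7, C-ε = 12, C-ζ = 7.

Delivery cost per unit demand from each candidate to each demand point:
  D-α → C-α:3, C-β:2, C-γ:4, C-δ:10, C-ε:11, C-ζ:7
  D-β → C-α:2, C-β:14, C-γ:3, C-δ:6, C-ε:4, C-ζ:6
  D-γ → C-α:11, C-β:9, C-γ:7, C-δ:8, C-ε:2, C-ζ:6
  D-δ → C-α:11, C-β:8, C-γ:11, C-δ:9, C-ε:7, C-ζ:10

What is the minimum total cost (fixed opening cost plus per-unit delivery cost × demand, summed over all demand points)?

443

Open {D-β, D-γ}; cheapest assignment that respects the capacities:
  D-β (cap 28, load 27): C-α, C-γ, C-δ — cost 11×2 + 9×3 + 7×6 = 91
  D-γ (cap 23, load 22): C-β, C-ε, C-ζ — cost 3×9 + 12×2 + 7×6 = 93
  Shipping 184, fixed 259 → total 443.
  Any other capacity-feasible assignment to {D-β, D-γ} ships for at least 184.
Compare {D-β, D-δ}: its best feasible assignment gives total 489.
Compare {D-β, D-γ, D-δ}: its best feasible assignment gives total 512.
Every other set of open sites that can feasibly serve all demand totals ≥ 489 even under its best assignment. Minimum: 443.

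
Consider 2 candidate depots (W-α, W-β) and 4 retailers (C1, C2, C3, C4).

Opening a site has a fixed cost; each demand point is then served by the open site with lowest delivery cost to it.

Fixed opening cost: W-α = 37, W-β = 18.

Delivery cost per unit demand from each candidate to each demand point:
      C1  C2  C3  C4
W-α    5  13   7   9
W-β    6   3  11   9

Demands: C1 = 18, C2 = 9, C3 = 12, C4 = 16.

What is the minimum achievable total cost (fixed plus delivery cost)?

Open {W-α, W-β}: assign each demand point to its cheapest open site.
  C1→W-α 18×5=90, C2→W-β 9×3=27, C3→W-α 12×7=84, C4→W-α 16×9=144
  delivery cost 345, fixed 55 → total 400.
Compare {W-β}: delivery cost 411 + fixed 18 = 429.
Compare {W-α}: delivery cost 435 + fixed 37 = 472.

400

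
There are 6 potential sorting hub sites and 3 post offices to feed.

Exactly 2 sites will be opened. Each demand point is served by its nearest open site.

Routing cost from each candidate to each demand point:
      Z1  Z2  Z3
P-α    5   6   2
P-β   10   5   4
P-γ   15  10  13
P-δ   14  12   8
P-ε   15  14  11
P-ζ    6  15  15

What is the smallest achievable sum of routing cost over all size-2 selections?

Open {P-α, P-β}.
  Z1→P-α 5, Z2→P-β 5, Z3→P-α 2  ⇒ total 12.
Compare {P-α, P-γ}: total 13.
Compare {P-α, P-δ}: total 13.
No size-2 selection does better; minimum is 12.

12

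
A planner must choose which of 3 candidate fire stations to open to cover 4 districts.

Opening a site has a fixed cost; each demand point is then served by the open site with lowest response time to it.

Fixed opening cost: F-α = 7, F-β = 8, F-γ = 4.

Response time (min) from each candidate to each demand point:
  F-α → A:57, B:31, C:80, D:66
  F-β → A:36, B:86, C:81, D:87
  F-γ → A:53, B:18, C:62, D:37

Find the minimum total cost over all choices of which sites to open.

Open {F-β, F-γ}: assign each demand point to its cheapest open site.
  A→F-β 36, B→F-γ 18, C→F-γ 62, D→F-γ 37
  response time 153, fixed 12 → total 165.
Compare {F-α, F-β, F-γ}: response time 153 + fixed 19 = 172.
Compare {F-γ}: response time 170 + fixed 4 = 174.
Compare {F-α, F-γ}: response time 170 + fixed 11 = 181.
All other subsets cost ≥ 172. Minimum total cost: 165.

165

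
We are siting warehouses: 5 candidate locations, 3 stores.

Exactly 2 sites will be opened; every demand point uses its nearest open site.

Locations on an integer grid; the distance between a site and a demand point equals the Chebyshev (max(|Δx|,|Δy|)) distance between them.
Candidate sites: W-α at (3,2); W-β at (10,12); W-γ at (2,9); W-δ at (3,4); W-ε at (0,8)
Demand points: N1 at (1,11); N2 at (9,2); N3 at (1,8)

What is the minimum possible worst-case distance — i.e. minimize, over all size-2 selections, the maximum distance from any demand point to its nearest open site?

Open {W-α, W-γ}.
  Farthest demand point is N2 at distance 6 (to W-α); all others are ≤ 6.
With {W-α, W-ε} the worst case is 6.
With {W-γ, W-δ} the worst case is 6.
No size-2 selection achieves below 6.

6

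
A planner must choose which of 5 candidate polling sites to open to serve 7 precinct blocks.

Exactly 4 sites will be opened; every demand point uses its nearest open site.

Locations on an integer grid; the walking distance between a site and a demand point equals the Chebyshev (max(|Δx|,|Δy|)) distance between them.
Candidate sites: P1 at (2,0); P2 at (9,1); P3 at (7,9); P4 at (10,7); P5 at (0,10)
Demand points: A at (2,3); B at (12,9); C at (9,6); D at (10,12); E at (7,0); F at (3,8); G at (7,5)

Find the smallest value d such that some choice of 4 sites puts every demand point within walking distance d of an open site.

Open {P1, P2, P3, P4}.
  Farthest demand point is F at walking distance 4 (to P3); all others are ≤ 4.
With {P1, P2, P3, P5} the worst case is 5.
With {P1, P2, P4, P5} the worst case is 5.
No size-4 selection achieves below 4.

4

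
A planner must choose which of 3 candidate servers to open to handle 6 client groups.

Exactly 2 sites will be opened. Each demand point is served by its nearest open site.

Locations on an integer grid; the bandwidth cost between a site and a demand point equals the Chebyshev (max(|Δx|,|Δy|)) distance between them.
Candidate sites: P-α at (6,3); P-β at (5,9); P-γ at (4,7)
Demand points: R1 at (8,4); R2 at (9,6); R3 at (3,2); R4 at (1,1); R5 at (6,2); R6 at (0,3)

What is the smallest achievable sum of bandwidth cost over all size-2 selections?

Open {P-α, P-γ}.
  R1→P-α 2, R2→P-α 3, R3→P-α 3, R4→P-α 5, R5→P-α 1, R6→P-γ 4  ⇒ total 18.
Compare {P-α, P-β}: total 20.
Compare {P-β, P-γ}: total 28.

18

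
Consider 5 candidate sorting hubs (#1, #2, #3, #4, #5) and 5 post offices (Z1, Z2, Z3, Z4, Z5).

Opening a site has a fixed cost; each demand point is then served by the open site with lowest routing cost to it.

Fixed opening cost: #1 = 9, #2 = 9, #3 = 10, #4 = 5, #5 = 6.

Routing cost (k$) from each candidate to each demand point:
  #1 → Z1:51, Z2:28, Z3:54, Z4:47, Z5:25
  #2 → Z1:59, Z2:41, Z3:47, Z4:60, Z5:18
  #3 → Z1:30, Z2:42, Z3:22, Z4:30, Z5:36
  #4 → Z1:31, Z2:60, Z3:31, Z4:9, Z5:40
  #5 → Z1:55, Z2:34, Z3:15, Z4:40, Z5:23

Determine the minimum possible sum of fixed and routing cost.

Open {#4, #5}: assign each demand point to its cheapest open site.
  Z1→#4 31, Z2→#5 34, Z3→#5 15, Z4→#4 9, Z5→#5 23
  routing cost 112, fixed 11 → total 123.
Compare {#1, #4, #5}: routing cost 106 + fixed 20 = 126.
Compare {#2, #4, #5}: routing cost 107 + fixed 20 = 127.
Compare {#1, #2, #4, #5}: routing cost 101 + fixed 29 = 130.
All other subsets cost ≥ 126. Minimum total cost: 123.

123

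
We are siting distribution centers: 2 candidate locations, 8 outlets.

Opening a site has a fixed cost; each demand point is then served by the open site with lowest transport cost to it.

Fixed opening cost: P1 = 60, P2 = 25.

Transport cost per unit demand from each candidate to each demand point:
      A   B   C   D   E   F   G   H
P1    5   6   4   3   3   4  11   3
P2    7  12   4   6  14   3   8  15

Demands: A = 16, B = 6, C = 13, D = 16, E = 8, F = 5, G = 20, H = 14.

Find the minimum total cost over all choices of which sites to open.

Open {P1, P2}: assign each demand point to its cheapest open site.
  A→P1 16×5=80, B→P1 6×6=36, C→P1 13×4=52, D→P1 16×3=48, E→P1 8×3=24, F→P2 5×3=15, G→P2 20×8=160, H→P1 14×3=42
  transport cost 457, fixed 85 → total 542.
Compare {P1}: transport cost 522 + fixed 60 = 582.
Compare {P2}: transport cost 829 + fixed 25 = 854.

542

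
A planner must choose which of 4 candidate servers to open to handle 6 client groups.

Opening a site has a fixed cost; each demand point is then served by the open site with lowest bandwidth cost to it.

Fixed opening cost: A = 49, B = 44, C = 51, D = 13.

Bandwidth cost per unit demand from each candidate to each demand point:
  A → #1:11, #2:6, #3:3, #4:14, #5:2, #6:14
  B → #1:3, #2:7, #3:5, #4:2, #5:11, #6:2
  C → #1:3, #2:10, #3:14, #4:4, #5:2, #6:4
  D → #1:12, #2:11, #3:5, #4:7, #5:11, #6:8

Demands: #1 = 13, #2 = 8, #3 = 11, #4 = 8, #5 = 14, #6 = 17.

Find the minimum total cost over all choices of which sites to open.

Open {A, B}: assign each demand point to its cheapest open site.
  #1→B 13×3=39, #2→A 8×6=48, #3→A 11×3=33, #4→B 8×2=16, #5→A 14×2=28, #6→B 17×2=34
  bandwidth cost 198, fixed 93 → total 291.
Compare {A, B, D}: bandwidth cost 198 + fixed 106 = 304.
Compare {B, C}: bandwidth cost 228 + fixed 95 = 323.
Compare {B, C, D}: bandwidth cost 228 + fixed 108 = 336.
All other subsets cost ≥ 304. Minimum total cost: 291.

291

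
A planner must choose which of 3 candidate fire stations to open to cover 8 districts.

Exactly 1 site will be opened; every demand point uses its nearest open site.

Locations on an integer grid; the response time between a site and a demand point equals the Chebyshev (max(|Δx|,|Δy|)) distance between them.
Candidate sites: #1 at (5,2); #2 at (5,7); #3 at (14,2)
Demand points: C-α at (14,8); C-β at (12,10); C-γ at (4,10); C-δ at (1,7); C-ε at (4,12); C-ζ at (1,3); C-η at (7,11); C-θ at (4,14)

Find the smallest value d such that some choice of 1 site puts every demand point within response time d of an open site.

Open {#2}.
  Farthest demand point is C-α at response time 9 (to #2); all others are ≤ 9.
With {#1} the worst case is 12.
With {#3} the worst case is 13.
No size-1 selection achieves below 9.

9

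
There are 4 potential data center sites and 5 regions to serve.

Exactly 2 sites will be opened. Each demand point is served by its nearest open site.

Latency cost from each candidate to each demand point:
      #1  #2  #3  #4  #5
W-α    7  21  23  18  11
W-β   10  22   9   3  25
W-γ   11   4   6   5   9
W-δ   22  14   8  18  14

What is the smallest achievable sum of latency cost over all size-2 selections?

31

Open {W-α, W-γ}.
  #1→W-α 7, #2→W-γ 4, #3→W-γ 6, #4→W-γ 5, #5→W-γ 9  ⇒ total 31.
Compare {W-β, W-γ}: total 32.
Compare {W-γ, W-δ}: total 35.
No size-2 selection does better; minimum is 31.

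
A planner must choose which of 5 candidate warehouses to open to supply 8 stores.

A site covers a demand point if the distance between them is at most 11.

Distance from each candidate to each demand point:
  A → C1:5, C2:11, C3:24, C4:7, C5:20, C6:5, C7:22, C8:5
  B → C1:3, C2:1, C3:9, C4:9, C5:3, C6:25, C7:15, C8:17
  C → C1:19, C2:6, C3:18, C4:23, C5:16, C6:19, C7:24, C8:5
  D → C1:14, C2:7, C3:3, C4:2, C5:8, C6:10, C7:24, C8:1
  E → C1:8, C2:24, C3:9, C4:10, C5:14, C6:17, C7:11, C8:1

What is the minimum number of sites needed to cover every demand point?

2

Coverage sets (demand points within 11 of each site):
  A: {C1, C2, C4, C6, C8}
  B: {C1, C2, C3, C4, C5}
  C: {C2, C8}
  D: {C2, C3, C4, C5, C6, C8}
  E: {C1, C3, C4, C7, C8}
No single site covers all 8 demand points.
But {D, E} covers everything, so the minimum is 2.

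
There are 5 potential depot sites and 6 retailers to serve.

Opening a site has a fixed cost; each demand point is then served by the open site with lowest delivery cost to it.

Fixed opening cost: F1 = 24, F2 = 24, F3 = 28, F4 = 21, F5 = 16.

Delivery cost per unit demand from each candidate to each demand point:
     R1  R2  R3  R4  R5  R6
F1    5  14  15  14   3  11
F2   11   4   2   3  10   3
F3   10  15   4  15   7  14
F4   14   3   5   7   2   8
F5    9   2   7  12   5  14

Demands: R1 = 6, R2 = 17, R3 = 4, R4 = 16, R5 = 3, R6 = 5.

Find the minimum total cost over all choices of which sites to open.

208

Open {F1, F2, F5}: assign each demand point to its cheapest open site.
  R1→F1 6×5=30, R2→F5 17×2=34, R3→F2 4×2=8, R4→F2 16×3=48, R5→F1 3×3=9, R6→F2 5×3=15
  delivery cost 144, fixed 64 → total 208.
Compare {F2, F5}: delivery cost 174 + fixed 40 = 214.
Compare {F1, F2}: delivery cost 178 + fixed 48 = 226.
Compare {F2, F4, F5}: delivery cost 165 + fixed 61 = 226.
All other subsets cost ≥ 214. Minimum total cost: 208.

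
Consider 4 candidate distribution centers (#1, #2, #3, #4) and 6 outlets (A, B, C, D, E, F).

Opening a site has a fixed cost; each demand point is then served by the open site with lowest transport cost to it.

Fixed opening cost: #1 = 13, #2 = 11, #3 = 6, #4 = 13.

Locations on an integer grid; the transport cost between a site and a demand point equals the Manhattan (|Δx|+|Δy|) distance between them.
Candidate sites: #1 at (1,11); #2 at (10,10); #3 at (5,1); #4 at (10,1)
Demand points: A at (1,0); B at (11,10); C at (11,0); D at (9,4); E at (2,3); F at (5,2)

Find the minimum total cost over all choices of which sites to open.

43

Open {#2, #3}: assign each demand point to its cheapest open site.
  A→#3 5, B→#2 1, C→#3 7, D→#2 7, E→#3 5, F→#3 1
  transport cost 26, fixed 17 → total 43.
Compare {#3}: transport cost 40 + fixed 6 = 46.
Compare {#3, #4}: transport cost 27 + fixed 19 = 46.
Compare {#2, #3, #4}: transport cost 18 + fixed 30 = 48.
All other subsets cost ≥ 46. Minimum total cost: 43.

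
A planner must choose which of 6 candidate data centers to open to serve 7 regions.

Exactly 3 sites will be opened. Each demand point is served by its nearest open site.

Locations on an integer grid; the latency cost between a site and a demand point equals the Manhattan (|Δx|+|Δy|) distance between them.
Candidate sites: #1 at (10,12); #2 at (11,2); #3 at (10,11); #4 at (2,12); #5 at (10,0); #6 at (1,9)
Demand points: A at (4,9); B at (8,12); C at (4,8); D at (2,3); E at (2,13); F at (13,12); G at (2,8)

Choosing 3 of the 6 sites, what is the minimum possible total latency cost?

22

Open {#1, #4, #6}.
  A→#6 3, B→#1 2, C→#6 4, D→#6 7, E→#4 1, F→#1 3, G→#6 2  ⇒ total 22.
Compare {#3, #4, #6}: total 24.
Compare {#1, #2, #6}: total 26.
No size-3 selection does better; minimum is 22.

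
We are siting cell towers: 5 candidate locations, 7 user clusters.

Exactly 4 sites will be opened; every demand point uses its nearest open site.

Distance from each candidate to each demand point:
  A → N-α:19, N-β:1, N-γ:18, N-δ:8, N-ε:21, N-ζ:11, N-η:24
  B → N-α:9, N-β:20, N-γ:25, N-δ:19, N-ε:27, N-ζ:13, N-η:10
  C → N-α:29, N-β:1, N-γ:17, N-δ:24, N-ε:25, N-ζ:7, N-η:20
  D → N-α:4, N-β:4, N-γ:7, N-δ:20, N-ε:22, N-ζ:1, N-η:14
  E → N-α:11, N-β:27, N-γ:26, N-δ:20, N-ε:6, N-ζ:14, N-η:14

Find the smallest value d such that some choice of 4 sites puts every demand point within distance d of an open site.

10

Open {A, B, D, E}.
  Farthest demand point is N-η at distance 10 (to B); all others are ≤ 10.
With {A, C, D, E} the worst case is 14.
With {A, B, C, E} the worst case is 17.
No size-4 selection achieves below 10.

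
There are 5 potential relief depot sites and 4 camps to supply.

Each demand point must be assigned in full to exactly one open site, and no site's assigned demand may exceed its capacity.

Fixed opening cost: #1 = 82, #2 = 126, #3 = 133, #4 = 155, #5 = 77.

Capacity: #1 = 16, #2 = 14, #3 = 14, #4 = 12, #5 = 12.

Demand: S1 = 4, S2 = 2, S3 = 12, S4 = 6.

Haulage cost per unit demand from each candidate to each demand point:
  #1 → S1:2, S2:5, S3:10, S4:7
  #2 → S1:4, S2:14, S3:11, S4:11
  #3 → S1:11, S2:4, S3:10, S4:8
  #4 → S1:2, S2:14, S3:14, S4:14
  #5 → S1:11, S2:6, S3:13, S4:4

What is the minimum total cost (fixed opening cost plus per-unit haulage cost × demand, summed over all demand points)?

Open {#1, #5}; cheapest assignment that respects the capacities:
  #1 (cap 16, load 16): S1, S3 — cost 4×2 + 12×10 = 128
  #5 (cap 12, load 8): S2, S4 — cost 2×6 + 6×4 = 36
  Shipping 164, fixed 159 → total 323.
  Any other capacity-feasible assignment to {#1, #5} ships for at least 164.
Compare {#1, #3}: its best feasible assignment gives total 393.
Compare {#1, #2}: its best feasible assignment gives total 400.
Every other set of open sites that can feasibly serve all demand totals ≥ 393 even under its best assignment. Minimum: 323.

323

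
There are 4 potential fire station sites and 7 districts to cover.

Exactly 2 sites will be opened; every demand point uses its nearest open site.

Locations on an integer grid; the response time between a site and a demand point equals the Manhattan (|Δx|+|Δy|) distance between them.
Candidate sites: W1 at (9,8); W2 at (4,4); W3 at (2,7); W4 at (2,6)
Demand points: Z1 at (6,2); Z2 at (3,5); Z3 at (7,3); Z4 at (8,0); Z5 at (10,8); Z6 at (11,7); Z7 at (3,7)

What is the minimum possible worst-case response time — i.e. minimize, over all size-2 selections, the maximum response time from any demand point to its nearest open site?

8

Open {W1, W2}.
  Farthest demand point is Z4 at response time 8 (to W2); all others are ≤ 8.
With {W1, W3} the worst case is 9.
With {W1, W4} the worst case is 9.
No size-2 selection achieves below 8.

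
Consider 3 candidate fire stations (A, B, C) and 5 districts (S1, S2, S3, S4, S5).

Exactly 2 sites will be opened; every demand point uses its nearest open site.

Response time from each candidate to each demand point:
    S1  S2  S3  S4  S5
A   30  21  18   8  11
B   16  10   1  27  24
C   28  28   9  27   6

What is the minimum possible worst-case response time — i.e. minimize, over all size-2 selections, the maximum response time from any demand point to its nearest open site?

16

Open {A, B}.
  Farthest demand point is S1 at response time 16 (to B); all others are ≤ 16.
With {B, C} the worst case is 27.
With {A, C} the worst case is 28.
No size-2 selection achieves below 16.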